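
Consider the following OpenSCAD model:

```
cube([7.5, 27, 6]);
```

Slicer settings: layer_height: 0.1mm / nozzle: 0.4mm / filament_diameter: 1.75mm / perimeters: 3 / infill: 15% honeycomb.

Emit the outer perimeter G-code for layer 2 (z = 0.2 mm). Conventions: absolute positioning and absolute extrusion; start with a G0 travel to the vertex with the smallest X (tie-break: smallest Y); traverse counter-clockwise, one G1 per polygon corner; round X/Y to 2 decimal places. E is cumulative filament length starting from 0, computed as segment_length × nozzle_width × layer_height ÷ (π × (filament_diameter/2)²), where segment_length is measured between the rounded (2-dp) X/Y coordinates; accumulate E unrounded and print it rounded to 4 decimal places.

G0 X0.00 Y0.00 Z0.20
G1 X7.50 Y0.00 E0.1247
G1 X7.50 Y27.00 E0.5737
G1 X0.00 Y27.00 E0.6985
G1 X0.00 Y0.00 E1.1475

At z = 0.2 mm: the cube (footprint 7.5×27) is included at this height. The outline is a single polygon with 4 vertices. Extrusion per mm of travel: 0.4 × 0.1 / (π × 0.875²) = 0.016630. Accumulating E over each segment gives final E = 1.1475.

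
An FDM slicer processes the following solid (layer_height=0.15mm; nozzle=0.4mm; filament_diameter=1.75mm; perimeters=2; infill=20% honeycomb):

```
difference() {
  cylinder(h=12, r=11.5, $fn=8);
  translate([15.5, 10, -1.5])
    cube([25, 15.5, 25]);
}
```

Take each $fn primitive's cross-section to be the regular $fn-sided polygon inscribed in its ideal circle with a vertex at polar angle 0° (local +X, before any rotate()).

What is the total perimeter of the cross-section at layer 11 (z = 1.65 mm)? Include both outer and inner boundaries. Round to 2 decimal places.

At z = 1.65 mm: the cylinder: section is a regular 8-gon, circumradius r=11.5 (perimeter = 2·8·11.500·sin(180°/8) = 70.41 mm); the cube at (15.5, 10) is present — its section is the full 25×15.5 rectangle (perimeter 81.00 mm); Taking the first minus the rest: starting from the r=11.5 cylinder, the 25×15.5 cube at (15.5, 10) misses the remaining region (no effect) — boundary = 70.41 mm. Overall, the cross-section is a single solid region. Total boundary length (outer) = 70.41 mm.

70.41 mm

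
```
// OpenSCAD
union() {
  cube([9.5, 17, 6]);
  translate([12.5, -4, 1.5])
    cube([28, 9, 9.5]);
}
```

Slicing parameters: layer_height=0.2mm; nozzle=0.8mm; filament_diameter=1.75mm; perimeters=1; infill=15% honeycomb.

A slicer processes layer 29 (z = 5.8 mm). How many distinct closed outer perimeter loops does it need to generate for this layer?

At z = 5.8 mm: the 9.5×17 cube contributes its full rectangle; the cube at (12.5, -4) is present — its section is the full 28×9 rectangle; Merging all regions: the 2 present regions are separate (no shared area or edge), so areas and boundary lengths simply add and each stays a separate island — 2 connected regions. The result has 2 disconnected regions.

2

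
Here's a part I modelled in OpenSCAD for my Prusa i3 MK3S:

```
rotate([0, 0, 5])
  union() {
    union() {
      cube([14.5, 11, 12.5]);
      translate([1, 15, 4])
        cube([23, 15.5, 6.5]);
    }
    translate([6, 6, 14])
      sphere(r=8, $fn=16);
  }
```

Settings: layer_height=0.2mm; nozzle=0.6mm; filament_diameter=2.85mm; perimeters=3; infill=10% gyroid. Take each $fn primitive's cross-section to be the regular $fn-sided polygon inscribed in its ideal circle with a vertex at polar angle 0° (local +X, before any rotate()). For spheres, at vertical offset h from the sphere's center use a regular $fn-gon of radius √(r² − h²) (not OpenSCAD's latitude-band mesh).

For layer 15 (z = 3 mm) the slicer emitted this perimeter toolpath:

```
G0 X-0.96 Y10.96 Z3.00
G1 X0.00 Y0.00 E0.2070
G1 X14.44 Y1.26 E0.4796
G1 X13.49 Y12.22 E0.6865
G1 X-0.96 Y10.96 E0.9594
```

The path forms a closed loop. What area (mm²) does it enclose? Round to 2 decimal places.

159.52 mm²

Apply the shoelace formula to the sequence of (X, Y) vertices; enclosed area = 159.52 mm².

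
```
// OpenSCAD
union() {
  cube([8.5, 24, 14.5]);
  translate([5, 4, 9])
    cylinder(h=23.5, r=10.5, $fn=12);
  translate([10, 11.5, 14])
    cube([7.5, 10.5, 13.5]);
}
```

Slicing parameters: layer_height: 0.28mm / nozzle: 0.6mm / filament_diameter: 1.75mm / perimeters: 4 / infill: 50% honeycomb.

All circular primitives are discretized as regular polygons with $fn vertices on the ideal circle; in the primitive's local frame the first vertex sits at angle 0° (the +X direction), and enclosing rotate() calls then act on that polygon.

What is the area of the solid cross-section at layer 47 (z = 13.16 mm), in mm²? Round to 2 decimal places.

At z = 13.16 mm: the 8.5×24 cube contributes its full rectangle (area 204.00 mm²); the cylinder at (5, 4): section is a regular 12-gon, circumradius r=10.5 (area = (12/2)·10.500²·sin(360°/12) = 330.75 mm²); the cube at (10, 11.5) does not reach this height (z outside [14, 27.5]); Combining (union): the regions partially overlap — summed areas 534.75 mm² minus the doubly-counted overlap 118.26 mm² gives 416.49 mm² — area = 416.49 mm². Overall, the cross-section is a single solid region. Net area = 416.49 mm².

416.49 mm²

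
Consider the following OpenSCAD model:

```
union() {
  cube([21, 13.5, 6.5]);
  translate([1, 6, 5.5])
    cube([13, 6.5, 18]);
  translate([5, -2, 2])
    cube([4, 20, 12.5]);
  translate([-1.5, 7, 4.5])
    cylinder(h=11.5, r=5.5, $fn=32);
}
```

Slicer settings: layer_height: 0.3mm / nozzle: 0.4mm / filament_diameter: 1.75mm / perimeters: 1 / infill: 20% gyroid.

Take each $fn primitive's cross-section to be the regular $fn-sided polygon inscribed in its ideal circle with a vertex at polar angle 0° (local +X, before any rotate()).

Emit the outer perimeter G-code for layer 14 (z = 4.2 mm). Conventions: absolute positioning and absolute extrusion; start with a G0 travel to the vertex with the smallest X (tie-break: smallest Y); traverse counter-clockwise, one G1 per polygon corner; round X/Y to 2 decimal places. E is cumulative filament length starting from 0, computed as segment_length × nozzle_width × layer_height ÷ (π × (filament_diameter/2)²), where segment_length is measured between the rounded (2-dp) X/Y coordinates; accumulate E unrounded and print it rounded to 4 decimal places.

G0 X0.00 Y0.00 Z4.20
G1 X5.00 Y0.00 E0.2495
G1 X5.00 Y-2.00 E0.3492
G1 X9.00 Y-2.00 E0.5488
G1 X9.00 Y0.00 E0.6486
G1 X21.00 Y0.00 E1.2473
G1 X21.00 Y13.50 E1.9208
G1 X9.00 Y13.50 E2.5195
G1 X9.00 Y18.00 E2.7440
G1 X5.00 Y18.00 E2.9435
G1 X5.00 Y13.50 E3.1680
G1 X0.00 Y13.50 E3.4175
G1 X0.00 Y0.00 E4.0910

At z = 4.2 mm: the 21×13.5 cube contributes its full rectangle; the cube at (1, 6) does not reach this height (z outside [5.5, 23.5]); the 4×20 cube at (5, -2) contributes its full rectangle; the cylinder at (-1.5, 7) is absent (z outside [4.5, 16]); Merging all regions: the regions partially overlap (shared area 54.00 mm²), so overlapping operands fuse into one piece — 1 connected region. The outline is a single polygon with 12 vertices. Extrusion per mm of travel: 0.4 × 0.3 / (π × 0.875²) = 0.049890. Accumulating E over each segment gives final E = 4.0910.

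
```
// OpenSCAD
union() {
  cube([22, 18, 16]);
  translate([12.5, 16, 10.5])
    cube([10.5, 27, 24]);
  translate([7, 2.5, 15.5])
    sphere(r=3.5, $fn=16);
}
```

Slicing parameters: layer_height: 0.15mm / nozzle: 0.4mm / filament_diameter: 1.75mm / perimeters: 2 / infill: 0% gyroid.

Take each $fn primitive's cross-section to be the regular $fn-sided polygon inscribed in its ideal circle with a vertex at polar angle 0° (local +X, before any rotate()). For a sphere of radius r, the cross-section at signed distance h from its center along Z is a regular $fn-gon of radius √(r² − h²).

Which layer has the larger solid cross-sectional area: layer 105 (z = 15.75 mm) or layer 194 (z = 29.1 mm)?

layer 105 (z = 15.75 mm)

Layer 105 (z = 15.75): the cube is present — its section is the full 22×18 rectangle (area 396.00 mm²); the cube at (12.5, 16) is present — its section is the full 10.5×27 rectangle (area 283.50 mm²); the sphere at (7, 2.5): section is a regular 16-gon, circumradius = √(r²−h²) = √(3.5²−0.25²) = 3.491 (area = (16/2)·3.491²·sin(360°/16) = 37.31 mm²); Combining (union): the regions partially overlap — summed areas 716.81 mm² minus the doubly-counted overlap 53.23 mm² gives 663.58 mm² — area = 663.58 mm². So its area = 663.58 mm². Layer 194 (z = 29.1): the cube is not intersected at this z (z outside [0, 16]); the cube at (12.5, 16) (footprint 10.5×27) is included at this height (area 283.50 mm²); the sphere at (7, 2.5) does not reach this height (|z−center|=13.600 > r=3.5); Merging all regions: only the 10.5×27 cube at (12.5, 16) is present, so the union is just that shape — area = 283.50 mm². So its area = 283.50 mm². Layer 105 is larger (663.58 vs 283.50 mm²).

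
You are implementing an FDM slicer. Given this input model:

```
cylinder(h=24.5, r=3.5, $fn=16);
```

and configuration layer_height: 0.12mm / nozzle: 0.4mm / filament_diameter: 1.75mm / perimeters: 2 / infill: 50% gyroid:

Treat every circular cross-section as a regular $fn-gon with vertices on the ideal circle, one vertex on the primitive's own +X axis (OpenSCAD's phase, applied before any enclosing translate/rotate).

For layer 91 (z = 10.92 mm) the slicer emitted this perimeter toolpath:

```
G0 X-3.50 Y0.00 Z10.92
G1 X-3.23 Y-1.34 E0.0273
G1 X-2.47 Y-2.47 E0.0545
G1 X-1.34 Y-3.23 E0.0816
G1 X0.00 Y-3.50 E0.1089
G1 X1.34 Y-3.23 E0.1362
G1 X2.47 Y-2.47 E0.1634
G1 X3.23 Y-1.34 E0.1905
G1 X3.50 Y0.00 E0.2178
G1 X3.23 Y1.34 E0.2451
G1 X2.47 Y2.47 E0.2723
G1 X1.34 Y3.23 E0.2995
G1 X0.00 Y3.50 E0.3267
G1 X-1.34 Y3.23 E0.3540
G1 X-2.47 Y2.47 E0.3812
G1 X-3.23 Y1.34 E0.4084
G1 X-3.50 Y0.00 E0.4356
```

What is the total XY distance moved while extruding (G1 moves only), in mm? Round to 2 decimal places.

21.83 mm

Sum the Euclidean lengths of each G1 segment: total = 21.83 mm.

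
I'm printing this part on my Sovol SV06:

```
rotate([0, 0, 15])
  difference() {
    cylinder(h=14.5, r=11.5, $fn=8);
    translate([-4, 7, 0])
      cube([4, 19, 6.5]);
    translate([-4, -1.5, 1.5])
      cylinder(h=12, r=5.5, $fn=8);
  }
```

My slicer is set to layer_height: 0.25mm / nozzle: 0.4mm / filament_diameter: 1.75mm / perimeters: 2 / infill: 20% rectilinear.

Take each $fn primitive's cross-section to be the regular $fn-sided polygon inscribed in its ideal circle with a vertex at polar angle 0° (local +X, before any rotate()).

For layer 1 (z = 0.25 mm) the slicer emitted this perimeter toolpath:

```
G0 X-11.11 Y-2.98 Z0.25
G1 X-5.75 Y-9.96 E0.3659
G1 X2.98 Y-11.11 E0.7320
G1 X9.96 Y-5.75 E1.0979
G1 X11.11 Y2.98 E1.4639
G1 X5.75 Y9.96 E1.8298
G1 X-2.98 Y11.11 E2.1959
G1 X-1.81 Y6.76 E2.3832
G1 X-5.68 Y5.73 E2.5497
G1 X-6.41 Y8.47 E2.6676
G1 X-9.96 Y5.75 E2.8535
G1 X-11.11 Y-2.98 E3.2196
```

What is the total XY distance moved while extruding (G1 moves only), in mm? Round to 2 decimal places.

Sum the Euclidean lengths of each G1 segment: total = 77.44 mm.

77.44 mm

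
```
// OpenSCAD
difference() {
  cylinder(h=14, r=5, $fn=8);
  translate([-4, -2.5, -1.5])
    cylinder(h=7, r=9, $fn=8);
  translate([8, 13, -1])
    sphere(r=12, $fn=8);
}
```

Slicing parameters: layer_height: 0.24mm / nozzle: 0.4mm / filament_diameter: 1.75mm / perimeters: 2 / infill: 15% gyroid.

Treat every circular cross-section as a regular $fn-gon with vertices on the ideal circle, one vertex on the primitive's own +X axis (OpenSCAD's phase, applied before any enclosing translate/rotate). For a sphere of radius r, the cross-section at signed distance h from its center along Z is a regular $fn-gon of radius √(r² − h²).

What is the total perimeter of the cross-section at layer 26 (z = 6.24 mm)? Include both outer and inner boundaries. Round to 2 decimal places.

At z = 6.24 mm: the cylinder: section is a regular 8-gon, circumradius r=5 (perimeter = 2·8·5.000·sin(180°/8) = 30.61 mm); the cylinder at (-4, -2.5) does not reach this height (z outside [-1.5, 5.5]); the r=12 sphere at (8, 13) contributes a regular 8-gon of circumradius √(12²−7.24²) = 9.570 (perimeter = 2·8·9.570·sin(180°/8) = 58.60 mm); Taking the first minus the rest: starting from the r=5 cylinder, the r=12 sphere at (8, 13) misses the remaining region (no effect) — boundary = 30.61 mm. Overall, the cross-section is a single solid region. Total boundary length (outer) = 30.61 mm.

30.61 mm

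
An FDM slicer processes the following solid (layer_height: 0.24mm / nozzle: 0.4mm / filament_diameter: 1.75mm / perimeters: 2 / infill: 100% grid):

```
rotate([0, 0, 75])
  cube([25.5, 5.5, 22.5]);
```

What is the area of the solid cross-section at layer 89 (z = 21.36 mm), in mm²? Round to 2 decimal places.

At z = 21.36 mm: the 25.5×5.5 cube contributes its full rectangle (area 140.25 mm²); (whole slice rotated 75° about Z — lengths, areas and connectivity unchanged). Overall, the cross-section is a single solid region. Net area = 140.25 mm².

140.25 mm²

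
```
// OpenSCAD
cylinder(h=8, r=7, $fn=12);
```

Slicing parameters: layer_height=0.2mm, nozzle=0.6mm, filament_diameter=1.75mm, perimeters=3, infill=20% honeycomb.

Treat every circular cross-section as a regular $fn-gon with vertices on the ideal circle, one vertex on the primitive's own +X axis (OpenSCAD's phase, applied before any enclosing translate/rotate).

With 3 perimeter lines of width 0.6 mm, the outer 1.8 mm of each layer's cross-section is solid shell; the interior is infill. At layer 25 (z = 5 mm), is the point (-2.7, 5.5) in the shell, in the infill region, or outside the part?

At z = 5 mm: the cylinder: section is a regular 12-gon, circumradius r=7. Overall, the cross-section is a single solid region. The nearest boundary edge runs (0.00, 7.00)→(-3.50, 6.06); distance from the point to it = 0.75 mm. The point is inside the cross-section, 0.75 mm from the nearest boundary — within the 1.8 mm shell band (3 × 0.6).

shell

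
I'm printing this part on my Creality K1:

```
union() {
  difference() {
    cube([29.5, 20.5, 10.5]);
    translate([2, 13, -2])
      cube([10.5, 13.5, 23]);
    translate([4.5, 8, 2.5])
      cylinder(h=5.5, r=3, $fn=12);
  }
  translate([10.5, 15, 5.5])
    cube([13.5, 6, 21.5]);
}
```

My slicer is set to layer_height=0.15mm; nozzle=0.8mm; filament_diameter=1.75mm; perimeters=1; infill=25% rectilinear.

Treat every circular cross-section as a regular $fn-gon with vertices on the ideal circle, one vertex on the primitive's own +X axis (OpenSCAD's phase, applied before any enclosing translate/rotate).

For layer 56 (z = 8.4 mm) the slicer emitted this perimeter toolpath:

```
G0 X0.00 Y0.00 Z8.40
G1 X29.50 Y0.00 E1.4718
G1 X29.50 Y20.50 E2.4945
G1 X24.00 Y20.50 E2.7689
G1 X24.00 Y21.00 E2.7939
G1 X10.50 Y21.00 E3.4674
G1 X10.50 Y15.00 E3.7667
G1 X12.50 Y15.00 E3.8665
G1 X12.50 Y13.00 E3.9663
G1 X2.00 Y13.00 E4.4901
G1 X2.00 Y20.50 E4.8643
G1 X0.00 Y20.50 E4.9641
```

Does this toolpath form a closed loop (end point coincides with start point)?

Start point (G0): (0.00, 0.00). End point (last G1): the path does not return to the start — open.

no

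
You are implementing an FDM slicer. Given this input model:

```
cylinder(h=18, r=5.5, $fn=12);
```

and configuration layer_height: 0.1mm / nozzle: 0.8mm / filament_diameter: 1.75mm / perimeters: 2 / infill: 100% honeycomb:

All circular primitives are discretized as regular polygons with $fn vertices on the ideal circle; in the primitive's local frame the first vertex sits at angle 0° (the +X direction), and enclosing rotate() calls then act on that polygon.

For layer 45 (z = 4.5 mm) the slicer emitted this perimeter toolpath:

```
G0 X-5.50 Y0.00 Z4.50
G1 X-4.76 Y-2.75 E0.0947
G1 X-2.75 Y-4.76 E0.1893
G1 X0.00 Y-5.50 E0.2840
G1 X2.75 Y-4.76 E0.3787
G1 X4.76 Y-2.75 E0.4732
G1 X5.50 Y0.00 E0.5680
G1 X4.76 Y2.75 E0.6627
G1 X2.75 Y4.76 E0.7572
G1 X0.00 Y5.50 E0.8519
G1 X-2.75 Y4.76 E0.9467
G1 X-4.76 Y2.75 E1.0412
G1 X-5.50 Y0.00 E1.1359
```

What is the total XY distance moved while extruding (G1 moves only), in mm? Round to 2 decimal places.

Sum the Euclidean lengths of each G1 segment: total = 34.15 mm.

34.15 mm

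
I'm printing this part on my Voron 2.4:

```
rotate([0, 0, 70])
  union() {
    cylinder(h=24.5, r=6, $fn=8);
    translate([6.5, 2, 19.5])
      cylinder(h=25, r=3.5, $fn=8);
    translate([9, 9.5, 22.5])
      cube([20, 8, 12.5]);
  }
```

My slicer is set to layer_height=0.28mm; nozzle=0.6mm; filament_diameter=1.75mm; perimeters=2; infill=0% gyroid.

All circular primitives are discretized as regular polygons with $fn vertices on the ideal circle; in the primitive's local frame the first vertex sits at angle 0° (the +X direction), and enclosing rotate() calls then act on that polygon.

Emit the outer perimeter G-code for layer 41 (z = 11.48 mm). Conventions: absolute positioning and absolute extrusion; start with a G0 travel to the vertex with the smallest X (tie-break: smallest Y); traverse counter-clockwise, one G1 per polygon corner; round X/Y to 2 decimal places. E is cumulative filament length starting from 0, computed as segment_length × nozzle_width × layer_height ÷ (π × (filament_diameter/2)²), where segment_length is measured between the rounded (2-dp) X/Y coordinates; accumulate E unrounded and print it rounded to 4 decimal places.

G0 X-5.64 Y2.05 Z11.48
G1 X-5.44 Y-2.54 E0.3209
G1 X-2.05 Y-5.64 E0.6418
G1 X2.54 Y-5.44 E0.9627
G1 X5.64 Y-2.05 E1.2835
G1 X5.44 Y2.54 E1.6044
G1 X2.05 Y5.64 E1.9253
G1 X-2.54 Y5.44 E2.2462
G1 X-5.64 Y2.05 E2.5670

At z = 11.48 mm: the cylinder: section is a regular 8-gon, circumradius r=6; the cylinder at (6.5, 2) is not intersected at this z (z outside [19.5, 44.5]); the cube at (9, 9.5) does not reach this height (z outside [22.5, 35]); Taking the union: only the r=6 cylinder is present, so the union is just that shape — 1 connected region; (whole slice rotated 70° about Z — lengths, areas and connectivity unchanged). The outline is a single polygon with 8 vertices. Extrusion per mm of travel: 0.6 × 0.28 / (π × 0.875²) = 0.069846. Accumulating E over each segment gives final E = 2.5670.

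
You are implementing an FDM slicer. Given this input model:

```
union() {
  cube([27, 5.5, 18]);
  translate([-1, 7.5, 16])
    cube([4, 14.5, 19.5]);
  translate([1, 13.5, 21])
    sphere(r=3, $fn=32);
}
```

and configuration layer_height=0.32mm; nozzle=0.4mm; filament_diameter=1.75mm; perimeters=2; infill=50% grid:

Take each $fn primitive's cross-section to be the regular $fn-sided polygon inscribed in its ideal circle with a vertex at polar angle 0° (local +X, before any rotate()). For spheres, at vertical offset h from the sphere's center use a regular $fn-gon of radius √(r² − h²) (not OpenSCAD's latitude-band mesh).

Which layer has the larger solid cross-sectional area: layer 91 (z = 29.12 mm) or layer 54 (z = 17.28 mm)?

Layer 91 (z = 29.12): the cube is absent (z outside [0, 18]); the 4×14.5 cube at (-1, 7.5) contributes its full rectangle (area 58.00 mm²); the sphere at (1, 13.5) does not reach this height (|z−center|=8.120 > r=3); Merging all regions: only the 4×14.5 cube at (-1, 7.5) is present, so the union is just that shape — area = 58.00 mm². So its area = 58.00 mm². Layer 54 (z = 17.28): the 27×5.5 cube contributes its full rectangle (area 148.50 mm²); the cube at (-1, 7.5) (footprint 4×14.5) is included at this height (area 58.00 mm²); the sphere at (1, 13.5) does not reach this height (|z−center|=3.720 > r=3); Taking the union: the 2 present regions are separate (no shared area or edge), so areas and boundary lengths simply add and each stays a separate island — area = 206.50 mm². So its area = 206.50 mm². Layer 54 is larger (206.50 vs 58.00 mm²).

layer 54 (z = 17.28 mm)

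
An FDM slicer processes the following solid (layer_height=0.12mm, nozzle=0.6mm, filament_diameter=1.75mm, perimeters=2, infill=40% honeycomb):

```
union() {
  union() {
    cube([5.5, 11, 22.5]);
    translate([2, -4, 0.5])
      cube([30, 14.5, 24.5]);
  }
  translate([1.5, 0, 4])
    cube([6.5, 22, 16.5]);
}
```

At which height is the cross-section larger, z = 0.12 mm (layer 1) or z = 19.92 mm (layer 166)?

layer 166 (z = 19.92 mm)

Layer 1 (z = 0.12): the cube is present — its section is the full 5.5×11 rectangle (area 60.50 mm²); the cube at (2, -4) does not reach this height (z outside [0.5, 25]); Taking the union: only the 5.5×11 cube is present, so the union is just that shape — area = 60.50 mm²; the cube at (1.5, 0) is not intersected at this z (z outside [4, 20.5]); Taking the union: only the result so far is present, so the union is just that shape — area = 60.50 mm². So its area = 60.50 mm². Layer 166 (z = 19.92): the cube is present — its section is the full 5.5×11 rectangle (area 60.50 mm²); the 30×14.5 cube at (2, -4) contributes its full rectangle (area 435.00 mm²); Taking the union: the regions partially overlap — summed areas 495.50 mm² minus the doubly-counted overlap 36.75 mm² gives 458.75 mm² — area = 458.75 mm²; the 6.5×22 cube at (1.5, 0) contributes its full rectangle (area 143.00 mm²); Merging all regions: the regions partially overlap — summed areas 601.75 mm² minus the doubly-counted overlap 70.25 mm² gives 531.50 mm² — area = 531.50 mm². So its area = 531.50 mm². Layer 166 is larger (531.50 vs 60.50 mm²).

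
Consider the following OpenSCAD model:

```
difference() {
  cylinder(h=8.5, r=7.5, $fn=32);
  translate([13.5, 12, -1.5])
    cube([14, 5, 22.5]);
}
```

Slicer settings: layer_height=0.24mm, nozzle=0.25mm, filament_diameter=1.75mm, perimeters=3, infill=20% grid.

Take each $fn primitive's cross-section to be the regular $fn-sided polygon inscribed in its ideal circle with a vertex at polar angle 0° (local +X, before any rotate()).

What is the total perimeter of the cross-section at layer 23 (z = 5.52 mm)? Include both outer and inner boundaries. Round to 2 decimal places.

47.05 mm

At z = 5.52 mm: the cylinder: section is a regular 32-gon, circumradius r=7.5 (perimeter = 2·32·7.500·sin(180°/32) = 47.05 mm); the cube at (13.5, 12) is present — its section is the full 14×5 rectangle (perimeter 38.00 mm); After the difference (first − rest): starting from the r=7.5 cylinder, the 14×5 cube at (13.5, 12) misses the remaining region (no effect) — boundary = 47.05 mm. Overall, the cross-section is a single solid region. Total boundary length (outer) = 47.05 mm.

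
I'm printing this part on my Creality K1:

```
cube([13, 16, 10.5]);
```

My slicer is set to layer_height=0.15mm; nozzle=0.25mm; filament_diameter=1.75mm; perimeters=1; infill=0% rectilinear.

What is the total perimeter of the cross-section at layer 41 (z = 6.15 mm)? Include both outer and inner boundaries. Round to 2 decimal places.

58.00 mm

At z = 6.15 mm: the cube (footprint 13×16) is included at this height (perimeter 58.00 mm). Overall, the cross-section is a single solid region. Total boundary length (outer) = 58.00 mm.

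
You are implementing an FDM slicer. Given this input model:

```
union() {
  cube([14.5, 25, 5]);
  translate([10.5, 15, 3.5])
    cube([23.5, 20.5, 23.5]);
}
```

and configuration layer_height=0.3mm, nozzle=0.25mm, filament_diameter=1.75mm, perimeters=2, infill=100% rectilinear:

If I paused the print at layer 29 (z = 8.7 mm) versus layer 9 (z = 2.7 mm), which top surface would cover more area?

layer 29 (z = 8.7 mm)

Layer 29 (z = 8.7): the cube is not intersected at this z (z outside [0, 5]); the 23.5×20.5 cube at (10.5, 15) contributes its full rectangle (area 481.75 mm²); Merging all regions: only the 23.5×20.5 cube at (10.5, 15) is present, so the union is just that shape — area = 481.75 mm². So its area = 481.75 mm². Layer 9 (z = 2.7): the cube is present — its section is the full 14.5×25 rectangle (area 362.50 mm²); the cube at (10.5, 15) is absent (z outside [3.5, 27]); Combining (union): only the 14.5×25 cube is present, so the union is just that shape — area = 362.50 mm². So its area = 362.50 mm². Layer 29 is larger (481.75 vs 362.50 mm²).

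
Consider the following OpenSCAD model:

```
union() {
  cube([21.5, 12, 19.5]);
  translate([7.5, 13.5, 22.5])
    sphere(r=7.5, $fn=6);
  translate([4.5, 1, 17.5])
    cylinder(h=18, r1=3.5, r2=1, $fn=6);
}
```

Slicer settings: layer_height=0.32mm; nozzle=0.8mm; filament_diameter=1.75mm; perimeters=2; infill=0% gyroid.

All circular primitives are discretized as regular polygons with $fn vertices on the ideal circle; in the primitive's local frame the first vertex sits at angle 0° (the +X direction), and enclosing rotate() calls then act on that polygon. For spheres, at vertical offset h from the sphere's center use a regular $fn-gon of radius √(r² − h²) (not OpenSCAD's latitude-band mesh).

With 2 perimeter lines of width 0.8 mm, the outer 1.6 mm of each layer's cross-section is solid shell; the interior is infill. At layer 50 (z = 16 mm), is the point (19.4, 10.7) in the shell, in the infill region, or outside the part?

At z = 16 mm: the 21.5×12 cube contributes its full rectangle; the r=7.5 sphere at (7.5, 13.5) contributes a regular 6-gon of circumradius √(7.5²−6.5²) = 3.742; the cone at (4.5, 1) is absent (z outside [17.5, 35.5]); Merging all regions: the regions partially overlap (shared area 8.26 mm²), so overlapping operands fuse into one piece — 1 connected region. Overall, the cross-section is a single solid region. The nearest boundary edge runs (10.38, 12.00)→(21.50, 12.00); distance from the point to it = 1.30 mm. The point is inside the cross-section, 1.30 mm from the nearest boundary — within the 1.6 mm shell band (2 × 0.8).

shell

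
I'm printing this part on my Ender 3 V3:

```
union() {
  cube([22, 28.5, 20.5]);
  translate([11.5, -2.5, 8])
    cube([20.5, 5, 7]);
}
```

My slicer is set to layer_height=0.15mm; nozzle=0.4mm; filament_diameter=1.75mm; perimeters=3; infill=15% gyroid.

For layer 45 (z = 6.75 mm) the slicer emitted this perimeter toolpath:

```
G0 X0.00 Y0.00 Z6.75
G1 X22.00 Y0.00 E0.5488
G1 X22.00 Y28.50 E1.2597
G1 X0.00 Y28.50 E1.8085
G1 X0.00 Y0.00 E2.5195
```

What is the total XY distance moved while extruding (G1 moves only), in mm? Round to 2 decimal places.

Sum the Euclidean lengths of each G1 segment: total = 101.00 mm.

101.00 mm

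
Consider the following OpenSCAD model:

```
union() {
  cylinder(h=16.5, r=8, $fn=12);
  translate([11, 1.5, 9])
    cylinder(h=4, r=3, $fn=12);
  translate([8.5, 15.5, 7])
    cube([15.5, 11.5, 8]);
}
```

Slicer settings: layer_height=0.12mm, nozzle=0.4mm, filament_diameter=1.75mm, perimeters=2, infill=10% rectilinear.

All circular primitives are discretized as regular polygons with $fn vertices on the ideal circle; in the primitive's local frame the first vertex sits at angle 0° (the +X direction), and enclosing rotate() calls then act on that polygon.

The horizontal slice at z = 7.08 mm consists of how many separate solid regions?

At z = 7.08 mm: the r=8 cylinder gives a regular 12-gon of circumradius 8 (constant along its height); the cylinder at (11, 1.5) does not reach this height (z outside [9, 13]); the cube at (8.5, 15.5) is present — its section is the full 15.5×11.5 rectangle; Merging all regions: the 2 present regions are separate (no shared area or edge), so areas and boundary lengths simply add and each stays a separate island — 2 connected regions. The result has 2 disconnected regions.

2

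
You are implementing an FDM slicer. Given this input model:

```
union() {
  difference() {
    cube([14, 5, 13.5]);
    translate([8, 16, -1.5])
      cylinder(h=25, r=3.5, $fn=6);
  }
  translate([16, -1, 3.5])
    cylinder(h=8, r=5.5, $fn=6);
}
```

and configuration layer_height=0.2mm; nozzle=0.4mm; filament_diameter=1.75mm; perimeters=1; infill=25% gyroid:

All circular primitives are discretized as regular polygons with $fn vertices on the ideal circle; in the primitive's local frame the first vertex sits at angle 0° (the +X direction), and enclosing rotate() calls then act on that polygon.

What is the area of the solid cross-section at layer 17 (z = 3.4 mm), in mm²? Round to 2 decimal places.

70.00 mm²

At z = 3.4 mm: the 14×5 cube contributes its full rectangle (area 70.00 mm²); the r=3.5 cylinder at (8, 16) contributes a regular 6-gon of circumradius 3.5 (area = (6/2)·3.500²·sin(360°/6) = 31.83 mm²); Taking the first minus the rest: starting from the 14×5 cube (70.00 mm²), the r=3.5 cylinder at (8, 16) misses the remaining region (no effect) — area = 70.00 mm²; the cylinder at (16, -1) does not reach this height (z outside [3.5, 11.5]); Merging all regions: only the result so far is present, so the union is just that shape — area = 70.00 mm². Overall, the cross-section is a single solid region. Net area = 70.00 mm².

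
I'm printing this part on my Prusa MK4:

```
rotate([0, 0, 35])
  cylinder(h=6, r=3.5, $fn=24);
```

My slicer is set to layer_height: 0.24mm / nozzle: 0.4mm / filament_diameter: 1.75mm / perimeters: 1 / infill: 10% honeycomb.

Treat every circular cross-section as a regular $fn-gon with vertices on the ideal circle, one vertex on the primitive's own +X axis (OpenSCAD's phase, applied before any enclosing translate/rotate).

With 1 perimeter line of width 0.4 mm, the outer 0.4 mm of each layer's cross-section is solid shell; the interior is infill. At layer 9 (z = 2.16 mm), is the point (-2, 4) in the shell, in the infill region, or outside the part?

outside

At z = 2.16 mm: the cylinder: section is a regular 24-gon, circumradius r=3.5; (rotated 35° about Z; rotation is an isometry so areas/perimeters/island counts are preserved). Overall, the cross-section is a single solid region. Undo the 35° rotation: the query point maps to (0.656, 4.424) in the un-rotated model frame. The nearest boundary edge runs (0.91, 3.38)→(0.00, 3.50); distance from the point to it = 1.00 mm. The point is not inside any of the regions above, so it lies outside the cross-section (1.00 mm from the nearest boundary).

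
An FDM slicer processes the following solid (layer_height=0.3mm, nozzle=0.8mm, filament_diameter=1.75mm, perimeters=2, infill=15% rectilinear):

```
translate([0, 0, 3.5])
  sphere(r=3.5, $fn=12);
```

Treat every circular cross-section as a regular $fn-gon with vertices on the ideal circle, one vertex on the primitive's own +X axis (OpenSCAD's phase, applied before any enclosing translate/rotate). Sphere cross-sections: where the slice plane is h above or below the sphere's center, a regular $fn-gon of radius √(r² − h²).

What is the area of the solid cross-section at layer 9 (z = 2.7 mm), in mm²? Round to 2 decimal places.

34.83 mm²

At z = 2.7 mm: the r=3.5 sphere contributes a regular 12-gon of circumradius √(3.5²−0.8²) = 3.407 (area = (12/2)·3.407²·sin(360°/12) = 34.83 mm²). Overall, the cross-section is a single solid region. Net area = 34.83 mm².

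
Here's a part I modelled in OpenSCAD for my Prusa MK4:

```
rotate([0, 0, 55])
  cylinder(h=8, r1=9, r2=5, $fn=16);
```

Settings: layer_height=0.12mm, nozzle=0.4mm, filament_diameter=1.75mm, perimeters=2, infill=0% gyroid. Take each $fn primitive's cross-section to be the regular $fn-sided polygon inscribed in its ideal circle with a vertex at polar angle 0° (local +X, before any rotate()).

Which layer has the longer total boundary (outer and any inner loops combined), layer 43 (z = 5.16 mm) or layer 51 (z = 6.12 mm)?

Layer 43 (z = 5.16): the cone: at t=0.645 of its height the radius interpolates to r₁+(r₂−r₁)t = 6.420, giving a regular 16-gon of that circumradius (perimeter = 2·16·6.420·sin(180°/16) = 40.08 mm); (whole slice rotated 55° about Z — lengths, areas and connectivity unchanged). So its perimeter = 40.08 mm. Layer 51 (z = 6.12): the cone (r1=9→r2=5) has section circumradius 5.940 here — a regular 16-gon (perimeter = 2·16·5.940·sin(180°/16) = 37.08 mm); (rotated 55° about Z; rotation is an isometry so areas/perimeters/island counts are preserved). So its perimeter = 37.08 mm. Layer 43 is larger (40.08 vs 37.08 mm).

layer 43 (z = 5.16 mm)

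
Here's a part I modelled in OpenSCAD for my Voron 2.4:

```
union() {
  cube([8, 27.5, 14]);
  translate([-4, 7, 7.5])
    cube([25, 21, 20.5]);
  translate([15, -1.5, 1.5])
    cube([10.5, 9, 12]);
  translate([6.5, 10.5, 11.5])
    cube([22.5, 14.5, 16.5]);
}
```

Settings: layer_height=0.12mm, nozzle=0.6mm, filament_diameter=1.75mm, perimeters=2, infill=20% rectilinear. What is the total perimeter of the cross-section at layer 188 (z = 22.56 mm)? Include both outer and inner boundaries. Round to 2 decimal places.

At z = 22.56 mm: the cube does not reach this height (z outside [0, 14]); the 25×21 cube at (-4, 7) contributes its full rectangle (perimeter 92.00 mm); the cube at (15, -1.5) is absent (z outside [1.5, 13.5]); the 22.5×14.5 cube at (6.5, 10.5) contributes its full rectangle (perimeter 74.00 mm); Taking the union: the regions partially overlap (shared area 210.25 mm²), so the edge portions inside another operand are dropped and the merged outline is re-measured after clipping — boundary = 108.00 mm. Overall, the cross-section is a single solid region. Total boundary length (outer) = 108.00 mm.

108.00 mm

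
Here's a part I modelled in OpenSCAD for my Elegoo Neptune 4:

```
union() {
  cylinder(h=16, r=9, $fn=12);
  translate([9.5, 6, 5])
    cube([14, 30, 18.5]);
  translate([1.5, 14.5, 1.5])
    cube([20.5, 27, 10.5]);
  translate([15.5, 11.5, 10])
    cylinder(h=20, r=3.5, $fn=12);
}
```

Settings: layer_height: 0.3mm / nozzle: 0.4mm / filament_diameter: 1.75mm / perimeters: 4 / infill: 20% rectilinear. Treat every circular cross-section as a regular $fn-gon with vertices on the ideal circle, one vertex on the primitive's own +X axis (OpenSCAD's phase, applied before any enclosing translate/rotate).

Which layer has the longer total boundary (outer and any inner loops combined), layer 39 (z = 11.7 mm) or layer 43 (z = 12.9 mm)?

Layer 39 (z = 11.7): the cylinder: section is a regular 12-gon, circumradius r=9 (perimeter = 2·12·9.000·sin(180°/12) = 55.90 mm); the cube at (9.5, 6) is present — its section is the full 14×30 rectangle (perimeter 88.00 mm); the cube at (1.5, 14.5) is present — its section is the full 20.5×27 rectangle (perimeter 95.00 mm); the r=3.5 cylinder at (15.5, 11.5) gives a regular 12-gon of circumradius 3.5 (constant along its height) (perimeter = 2·12·3.500·sin(180°/12) = 21.74 mm); Combining (union): the regions partially overlap (shared area 305.50 mm²), so the edge portions inside another operand are dropped and the merged outline is re-measured after clipping — boundary = 170.90 mm. So its perimeter = 170.90 mm. Layer 43 (z = 12.9): the r=9 cylinder contributes a regular 12-gon of circumradius 9 (perimeter = 2·12·9.000·sin(180°/12) = 55.90 mm); the cube at (9.5, 6) (footprint 14×30) is included at this height (perimeter 88.00 mm); the cube at (1.5, 14.5) is absent (z outside [1.5, 12]); the r=3.5 cylinder at (15.5, 11.5) gives a regular 12-gon of circumradius 3.5 (constant along its height) (perimeter = 2·12·3.500·sin(180°/12) = 21.74 mm); Merging all regions: the regions partially overlap (shared area 36.75 mm²), so the edge portions inside another operand are dropped and the merged outline is re-measured after clipping — boundary = 143.90 mm. So its perimeter = 143.90 mm. Layer 39 is larger (170.90 vs 143.90 mm).

layer 39 (z = 11.7 mm)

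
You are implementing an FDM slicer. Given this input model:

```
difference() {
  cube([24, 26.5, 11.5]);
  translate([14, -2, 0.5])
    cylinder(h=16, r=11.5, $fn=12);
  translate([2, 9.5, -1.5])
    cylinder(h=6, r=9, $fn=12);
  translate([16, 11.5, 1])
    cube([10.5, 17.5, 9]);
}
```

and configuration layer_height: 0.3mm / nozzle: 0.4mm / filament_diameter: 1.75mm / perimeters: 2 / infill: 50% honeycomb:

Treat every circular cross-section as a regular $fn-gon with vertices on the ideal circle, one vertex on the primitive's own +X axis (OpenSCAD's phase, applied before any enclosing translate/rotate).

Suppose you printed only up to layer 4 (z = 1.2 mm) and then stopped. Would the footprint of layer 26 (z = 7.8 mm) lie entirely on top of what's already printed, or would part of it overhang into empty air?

Compare the two slices. At z = 1.2: the 24×26.5 cube contributes its full rectangle (area 636.00 mm²); the r=11.5 cylinder at (14, -2) gives a regular 12-gon of circumradius 11.5 (constant along its height) (area = (12/2)·11.500²·sin(360°/12) = 396.75 mm²); the r=9 cylinder at (2, 9.5) gives a regular 12-gon of circumradius 9 (constant along its height) (area = (12/2)·9.000²·sin(360°/12) = 243.00 mm²); the cube at (16, 11.5) (footprint 10.5×17.5) is included at this height (area 183.75 mm²); Taking the first minus the rest: starting from the 24×26.5 cube (636.00 mm²), the r=11.5 cylinder at (14, -2) partially overlaps it — only the 151.71 mm² overlap (of its 396.75 mm²) is removed, clipping the outline; the r=9 cylinder at (2, 9.5) partially overlaps it — only the 130.91 mm² overlap (of its 243.00 mm²) is removed, clipping the outline; the 10.5×17.5 cube at (16, 11.5) partially overlaps it — only the 120.00 mm² overlap (of its 183.75 mm²) is removed, clipping the outline — area = 233.38 mm². At z = 7.8: the cube is present — its section is the full 24×26.5 rectangle (area 636.00 mm²); the r=11.5 cylinder at (14, -2) gives a regular 12-gon of circumradius 11.5 (constant along its height) (area = (12/2)·11.500²·sin(360°/12) = 396.75 mm²); the cylinder at (2, 9.5) is absent (z outside [-1.5, 4.5]); the cube at (16, 11.5) (footprint 10.5×17.5) is included at this height (area 183.75 mm²); Taking the first minus the rest: starting from the 24×26.5 cube (636.00 mm²), the r=11.5 cylinder at (14, -2) partially overlaps it — only the 151.71 mm² overlap (of its 396.75 mm²) is removed, clipping the outline; the 10.5×17.5 cube at (16, 11.5) partially overlaps it — only the 120.00 mm² overlap (of its 183.75 mm²) is removed, clipping the outline — area = 364.29 mm². Checking containment: at z = 7.8 the cross-section extends beyond the z = 1.2 cross-section by about 130.91 mm².

part overhangs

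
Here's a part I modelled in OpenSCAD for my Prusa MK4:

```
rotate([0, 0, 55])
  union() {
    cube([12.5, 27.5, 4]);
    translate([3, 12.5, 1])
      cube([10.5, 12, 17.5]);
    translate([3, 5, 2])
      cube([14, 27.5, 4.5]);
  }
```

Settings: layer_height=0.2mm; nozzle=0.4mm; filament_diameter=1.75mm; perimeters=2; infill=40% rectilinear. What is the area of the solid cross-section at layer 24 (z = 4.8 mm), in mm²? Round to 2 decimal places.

385.00 mm²

At z = 4.8 mm: the cube is absent (z outside [0, 4]); the cube at (3, 12.5) is present — its section is the full 10.5×12 rectangle (area 126.00 mm²); the 14×27.5 cube at (3, 5) contributes its full rectangle (area 385.00 mm²); Combining (union): the 10.5×12 cube at (3, 12.5) lies entirely inside the 14×27.5 cube at (3, 5), so the union is just the 14×27.5 cube at (3, 5) — area = 385.00 mm²; (rotated 55° about Z; rotation is an isometry so areas/perimeters/island counts are preserved). Overall, the cross-section is a single solid region. Net area = 385.00 mm².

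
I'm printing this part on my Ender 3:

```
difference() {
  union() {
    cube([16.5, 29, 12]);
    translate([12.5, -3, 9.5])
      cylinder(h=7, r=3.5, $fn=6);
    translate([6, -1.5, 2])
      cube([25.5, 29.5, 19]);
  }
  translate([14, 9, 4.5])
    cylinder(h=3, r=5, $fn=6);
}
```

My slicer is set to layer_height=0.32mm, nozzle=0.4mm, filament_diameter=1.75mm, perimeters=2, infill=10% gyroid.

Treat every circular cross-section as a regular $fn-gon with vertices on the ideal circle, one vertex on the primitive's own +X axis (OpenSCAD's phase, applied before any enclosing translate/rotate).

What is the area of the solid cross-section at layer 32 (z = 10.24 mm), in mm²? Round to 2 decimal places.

961.86 mm²

At z = 10.24 mm: the cube (footprint 16.5×29) is included at this height (area 478.50 mm²); the r=3.5 cylinder at (12.5, -3) contributes a regular 6-gon of circumradius 3.5 (area = (6/2)·3.500²·sin(360°/6) = 31.83 mm²); the cube at (6, -1.5) is present — its section is the full 25.5×29.5 rectangle (area 752.25 mm²); Combining (union): the regions partially overlap — summed areas 1262.58 mm² minus the doubly-counted overlap 300.71 mm² gives 961.86 mm² — area = 961.86 mm²; the cylinder at (14, 9) is not intersected at this z (z outside [4.5, 7.5]); Taking the first minus the rest: none of the subtracted shapes is present at this height, so the result so far is unchanged — area = 961.86 mm². Overall, the cross-section is a single solid region. Net area = 961.86 mm².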